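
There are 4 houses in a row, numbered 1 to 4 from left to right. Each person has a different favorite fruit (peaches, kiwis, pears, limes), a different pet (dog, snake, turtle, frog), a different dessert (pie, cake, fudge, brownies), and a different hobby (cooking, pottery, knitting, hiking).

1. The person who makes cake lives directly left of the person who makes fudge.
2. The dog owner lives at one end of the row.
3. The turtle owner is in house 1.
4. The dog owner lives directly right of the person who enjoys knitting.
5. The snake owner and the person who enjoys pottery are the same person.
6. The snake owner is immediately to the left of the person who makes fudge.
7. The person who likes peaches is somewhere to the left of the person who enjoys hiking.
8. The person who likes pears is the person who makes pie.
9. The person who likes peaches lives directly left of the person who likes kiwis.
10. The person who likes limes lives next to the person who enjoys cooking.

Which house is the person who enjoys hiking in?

4

By clue 3, the turtle owner is in house 1.
By clue 4, the dog owner is in house 4.
By clue 4, the person who enjoys knitting is in house 3.
From clue 5, the snake owner must be in house 2.
Clue 5: the person who enjoys pottery is in house 2.
The person who makes fudge is in house 3 (clue 6).
House 3 pet: only frog fits.
So house 1 gets cooking for hobby.
So house 4 gets hiking for hobby.
The person who makes cake is in house 2 (clue 1).
Clue 10 places the person who likes limes in house 2.
Clue 9 places the person who likes peaches in house 3.
Clue 9: the person who likes kiwis is in house 4.
So house 1 gets pears for favorite fruit.
From clue 8, the person who makes pie must be in house 1.
The only dessert still possible for house 4 is brownies.
So: house 1 = pears/turtle/pie/cooking, house 2 = limes/snake/cake/pottery, house 3 = peaches/frog/fudge/knitting, house 4 = kiwis/dog/brownies/hiking.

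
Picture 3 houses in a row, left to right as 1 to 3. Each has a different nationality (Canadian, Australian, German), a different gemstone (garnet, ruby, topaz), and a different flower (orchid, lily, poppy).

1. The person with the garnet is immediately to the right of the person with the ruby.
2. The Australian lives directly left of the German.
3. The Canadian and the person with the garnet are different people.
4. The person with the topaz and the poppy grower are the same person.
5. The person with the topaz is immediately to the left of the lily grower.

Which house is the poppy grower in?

That leaves garnet as the gemstone for house 3.
Clue 1: the person with the ruby is in house 2.
That leaves German as the nationality for house 3.
House 1's gemstone must be topaz (nothing else left).
Clue 2: the Australian is in house 2.
The poppy grower is in house 1 (clue 4).
By clue 5, the lily grower is in house 2.
House 1 nationality: only Canadian fits.
House 3's flower must be orchid (nothing else left).
So: house 1 = Canadian/topaz/poppy, house 2 = Australian/ruby/lily, house 3 = German/garnet/orchid.

1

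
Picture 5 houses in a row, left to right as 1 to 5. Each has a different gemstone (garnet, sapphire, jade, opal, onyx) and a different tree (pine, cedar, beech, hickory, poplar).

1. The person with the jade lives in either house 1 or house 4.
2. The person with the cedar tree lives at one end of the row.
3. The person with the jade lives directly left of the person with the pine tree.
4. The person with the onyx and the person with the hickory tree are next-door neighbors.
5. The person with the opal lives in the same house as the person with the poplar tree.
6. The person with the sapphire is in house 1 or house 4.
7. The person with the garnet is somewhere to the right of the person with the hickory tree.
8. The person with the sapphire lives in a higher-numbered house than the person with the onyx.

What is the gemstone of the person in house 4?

sapphire

By clue 8, the person with the sapphire is in house 4.
House 1's gemstone must be jade (nothing else left).
From clue 3, the person with the pine tree must be in house 2.
The person with the onyx is narrowed to house 2 or 3; consider each.
Placing it in house 3 leads to a contradiction, so it's in house 2.
The only tree still possible for house 4 is beech.
The person with the garnet is narrowed to house 3 or 5; consider each.
Placing it in house 3 leads to a contradiction, so it's in house 5.
The only gemstone still possible for house 3 is opal.
Clue 5 places the person with the poplar tree in house 3.
House 5's tree must be cedar (nothing else left).
House 1's tree must be hickory (nothing else left).
So: house 1 = jade/hickory, house 2 = onyx/pine, house 3 = opal/poplar, house 4 = sapphire/beech, house 5 = garnet/cedar.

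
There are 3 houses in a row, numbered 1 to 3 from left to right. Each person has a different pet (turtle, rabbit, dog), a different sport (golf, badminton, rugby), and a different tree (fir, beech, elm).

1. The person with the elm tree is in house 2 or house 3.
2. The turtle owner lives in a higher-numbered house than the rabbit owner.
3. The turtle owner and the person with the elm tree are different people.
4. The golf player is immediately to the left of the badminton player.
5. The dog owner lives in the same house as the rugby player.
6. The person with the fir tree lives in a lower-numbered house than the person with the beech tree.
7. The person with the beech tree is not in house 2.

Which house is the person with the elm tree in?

2

From clue 7, the person with the beech tree must be in house 3.
House 1 tree: only fir fits.
House 2's tree must be elm (nothing else left).
From clue 3, the turtle owner must be in house 3.
The only sport still possible for house 3 is badminton.
By clue 4, the golf player is in house 2.
The only sport still possible for house 1 is rugby.
Clue 5 places the dog owner in house 1.
So house 2 gets rabbit for pet.
So: house 1 = dog/rugby/fir, house 2 = rabbit/golf/elm, house 3 = turtle/badminton/beech.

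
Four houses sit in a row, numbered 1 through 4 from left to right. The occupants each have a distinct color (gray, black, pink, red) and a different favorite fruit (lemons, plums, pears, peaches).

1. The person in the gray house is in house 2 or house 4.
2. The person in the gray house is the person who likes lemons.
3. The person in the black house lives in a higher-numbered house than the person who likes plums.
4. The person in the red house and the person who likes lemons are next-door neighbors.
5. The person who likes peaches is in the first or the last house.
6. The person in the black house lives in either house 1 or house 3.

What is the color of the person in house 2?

gray

Clue 6: the person in the black house is in house 3.
The only color still possible for house 1 is red.
Clue 4 places the person who likes lemons in house 2.
House 1's favorite fruit must be plums (nothing else left).
The only favorite fruit still possible for house 3 is pears.
So house 4 gets peaches for favorite fruit.
The person in the gray house is in house 2 (clue 2).
That leaves pink as the color for house 4.
So: house 1 = red/plums, house 2 = gray/lemons, house 3 = black/pears, house 4 = pink/peaches.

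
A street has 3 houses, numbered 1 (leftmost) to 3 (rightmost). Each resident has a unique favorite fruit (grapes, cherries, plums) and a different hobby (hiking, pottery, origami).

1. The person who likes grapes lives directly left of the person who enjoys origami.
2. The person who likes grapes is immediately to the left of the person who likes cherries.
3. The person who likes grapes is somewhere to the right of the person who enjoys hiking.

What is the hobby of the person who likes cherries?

By clue 3, the person who likes grapes is in house 2.
The person who enjoys hiking is in house 1 (clue 3).
The only favorite fruit still possible for house 1 is plums.
The only favorite fruit still possible for house 3 is cherries.
Clue 1 places the person who enjoys origami in house 3.
House 2 hobby: only pottery fits.
So: house 1 = plums/hiking, house 2 = grapes/pottery, house 3 = cherries/origami.

origami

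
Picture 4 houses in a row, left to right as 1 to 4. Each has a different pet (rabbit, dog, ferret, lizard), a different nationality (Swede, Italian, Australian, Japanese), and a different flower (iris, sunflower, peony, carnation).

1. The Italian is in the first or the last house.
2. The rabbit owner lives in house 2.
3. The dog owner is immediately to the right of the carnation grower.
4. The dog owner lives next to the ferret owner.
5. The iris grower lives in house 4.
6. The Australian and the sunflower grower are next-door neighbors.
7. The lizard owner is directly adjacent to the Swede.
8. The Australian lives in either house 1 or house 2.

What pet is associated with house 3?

ferret

From clue 2, the rabbit owner must be in house 2.
The iris grower is in house 4 (clue 5).
The only pet still possible for house 1 is lizard.
Clue 7: the Swede is in house 2.
House 1 nationality: only Australian fits.
That leaves Japanese as the nationality for house 3.
So house 4 gets Italian for nationality.
Clue 6 places the sunflower grower in house 2.
House 1 flower: only peony fits.
That leaves carnation as the flower for house 3.
By clue 3, the dog owner is in house 4.
Clue 4 places the ferret owner in house 3.
So: house 1 = lizard/Australian/peony, house 2 = rabbit/Swede/sunflower, house 3 = ferret/Japanese/carnation, house 4 = dog/Italian/iris.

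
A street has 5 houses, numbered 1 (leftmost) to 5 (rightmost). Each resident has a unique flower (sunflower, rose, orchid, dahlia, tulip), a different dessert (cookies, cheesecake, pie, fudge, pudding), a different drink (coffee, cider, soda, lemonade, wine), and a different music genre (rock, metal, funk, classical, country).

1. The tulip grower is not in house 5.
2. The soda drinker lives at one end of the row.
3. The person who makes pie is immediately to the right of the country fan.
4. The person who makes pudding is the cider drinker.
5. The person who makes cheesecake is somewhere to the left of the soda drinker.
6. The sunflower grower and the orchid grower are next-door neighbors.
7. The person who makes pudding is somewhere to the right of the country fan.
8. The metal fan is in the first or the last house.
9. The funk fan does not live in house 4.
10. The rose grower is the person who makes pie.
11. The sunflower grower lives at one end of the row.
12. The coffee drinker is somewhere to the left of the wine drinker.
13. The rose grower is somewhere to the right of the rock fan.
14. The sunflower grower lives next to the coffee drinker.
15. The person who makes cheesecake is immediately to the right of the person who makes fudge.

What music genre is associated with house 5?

Clue 5: the soda drinker is in house 5.
From clue 12, the coffee drinker must be in house 2.
Clue 14 places the sunflower grower in house 1.
That leaves lemonade as the drink for house 1.
By clue 6, the orchid grower is in house 2.
That leaves dahlia as the flower for house 5.
The only dessert still possible for house 5 is cookies.
The only music genre still possible for house 4 is classical.
That leaves fudge as the dessert for house 1.
House 2 dessert: only cheesecake fits.
The rose grower is narrowed to house 3 or 4; consider each.
Placing it in house 4 leads to a contradiction, so it's in house 3.
By clue 10, the person who makes pie is in house 3.
House 4's flower must be tulip (nothing else left).
The only dessert still possible for house 4 is pudding.
By clue 3, the country fan is in house 2.
Clue 4: the cider drinker is in house 4.
That leaves wine as the drink for house 3.
So house 3 gets funk for music genre.
So house 5 gets metal for music genre.
The only music genre still possible for house 1 is rock.
So: house 1 = sunflower/fudge/lemonade/rock, house 2 = orchid/cheesecake/coffee/country, house 3 = rose/pie/wine/funk, house 4 = tulip/pudding/cider/classical, house 5 = dahlia/cookies/soda/metal.

metal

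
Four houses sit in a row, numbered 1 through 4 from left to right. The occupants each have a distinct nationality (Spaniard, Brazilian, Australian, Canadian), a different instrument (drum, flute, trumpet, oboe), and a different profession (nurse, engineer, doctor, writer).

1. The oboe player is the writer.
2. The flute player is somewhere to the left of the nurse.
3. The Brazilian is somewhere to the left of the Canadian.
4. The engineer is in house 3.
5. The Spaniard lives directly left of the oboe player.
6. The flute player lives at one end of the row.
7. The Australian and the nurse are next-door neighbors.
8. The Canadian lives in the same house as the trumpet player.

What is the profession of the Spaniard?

From clue 4, the engineer must be in house 3.
From clue 6, the flute player must be in house 1.
That leaves Canadian as the nationality for house 4.
The only profession still possible for house 1 is doctor.
Clue 8 places the trumpet player in house 4.
House 2's nationality must be Brazilian (nothing else left).
House 2's instrument must be oboe (nothing else left).
House 3 instrument: only drum fits.
From clue 1, the writer must be in house 2.
The Spaniard is in house 1 (clue 5).
The only nationality still possible for house 3 is Australian.
The only profession still possible for house 4 is nurse.
So: house 1 = Spaniard/flute/doctor, house 2 = Brazilian/oboe/writer, house 3 = Australian/drum/engineer, house 4 = Canadian/trumpet/nurse.

doctor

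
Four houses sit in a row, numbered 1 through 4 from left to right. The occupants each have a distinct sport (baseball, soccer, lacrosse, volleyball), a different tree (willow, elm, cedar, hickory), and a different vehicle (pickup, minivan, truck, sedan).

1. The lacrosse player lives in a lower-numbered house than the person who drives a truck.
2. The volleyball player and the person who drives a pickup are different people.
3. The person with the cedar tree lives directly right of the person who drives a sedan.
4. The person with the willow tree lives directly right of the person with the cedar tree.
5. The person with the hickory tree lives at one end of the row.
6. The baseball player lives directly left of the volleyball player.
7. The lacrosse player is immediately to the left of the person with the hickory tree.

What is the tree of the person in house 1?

elm

By clue 7, the lacrosse player is in house 3.
The person with the hickory tree is in house 4 (clue 7).
House 1 tree: only elm fits.
House 2 tree: only cedar fits.
So house 3 gets willow for tree.
Clue 1 places the person who drives a truck in house 4.
Clue 3 places the person who drives a sedan in house 1.
Clue 6: the baseball player is in house 1.
From clue 6, the volleyball player must be in house 2.
So house 4 gets soccer for sport.
From clue 2, the person who drives a pickup must be in house 3.
The only vehicle still possible for house 2 is minivan.
So: house 1 = baseball/elm/sedan, house 2 = volleyball/cedar/minivan, house 3 = lacrosse/willow/pickup, house 4 = soccer/hickory/truck.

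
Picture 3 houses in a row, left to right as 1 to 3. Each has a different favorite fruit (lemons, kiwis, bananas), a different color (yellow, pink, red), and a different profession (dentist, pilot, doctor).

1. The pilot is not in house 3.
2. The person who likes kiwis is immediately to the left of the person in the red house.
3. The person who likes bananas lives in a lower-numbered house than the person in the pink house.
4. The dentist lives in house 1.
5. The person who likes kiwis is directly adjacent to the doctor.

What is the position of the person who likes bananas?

1

Clue 4: the dentist is in house 1.
So house 3 gets lemons for favorite fruit.
The only color still possible for house 1 is yellow.
So house 2 gets pilot for profession.
So house 3 gets doctor for profession.
The person who likes kiwis is in house 2 (clue 5).
So house 1 gets bananas for favorite fruit.
By clue 2, the person in the red house is in house 3.
So house 2 gets pink for color.
So: house 1 = bananas/yellow/dentist, house 2 = kiwis/pink/pilot, house 3 = lemons/red/doctor.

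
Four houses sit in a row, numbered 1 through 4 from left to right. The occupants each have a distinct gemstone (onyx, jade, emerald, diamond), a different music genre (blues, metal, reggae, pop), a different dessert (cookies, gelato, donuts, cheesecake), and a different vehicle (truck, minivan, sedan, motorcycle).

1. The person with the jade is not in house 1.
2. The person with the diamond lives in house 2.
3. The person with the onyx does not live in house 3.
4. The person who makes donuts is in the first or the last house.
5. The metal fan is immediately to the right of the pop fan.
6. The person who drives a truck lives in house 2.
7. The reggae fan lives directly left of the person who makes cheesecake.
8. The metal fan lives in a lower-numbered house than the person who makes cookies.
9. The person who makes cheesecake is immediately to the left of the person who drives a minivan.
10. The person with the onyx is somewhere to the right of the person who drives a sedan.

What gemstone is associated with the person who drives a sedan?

From clue 2, the person with the diamond must be in house 2.
Clue 6 places the person who drives a truck in house 2.
House 1's gemstone must be emerald (nothing else left).
House 3 gemstone: only jade fits.
House 4's gemstone must be onyx (nothing else left).
So house 4 gets blues for music genre.
So house 3 gets metal for music genre.
By clue 5, the pop fan is in house 2.
By clue 8, the person who makes cookies is in house 4.
The only music genre still possible for house 1 is reggae.
That leaves donuts as the dessert for house 1.
Clue 7: the person who makes cheesecake is in house 2.
Clue 9: the person who drives a minivan is in house 3.
So house 3 gets gelato for dessert.
The only vehicle still possible for house 1 is sedan.
House 4's vehicle must be motorcycle (nothing else left).
So: house 1 = emerald/reggae/donuts/sedan, house 2 = diamond/pop/cheesecake/truck, house 3 = jade/metal/gelato/minivan, house 4 = onyx/blues/cookies/motorcycle.

emerald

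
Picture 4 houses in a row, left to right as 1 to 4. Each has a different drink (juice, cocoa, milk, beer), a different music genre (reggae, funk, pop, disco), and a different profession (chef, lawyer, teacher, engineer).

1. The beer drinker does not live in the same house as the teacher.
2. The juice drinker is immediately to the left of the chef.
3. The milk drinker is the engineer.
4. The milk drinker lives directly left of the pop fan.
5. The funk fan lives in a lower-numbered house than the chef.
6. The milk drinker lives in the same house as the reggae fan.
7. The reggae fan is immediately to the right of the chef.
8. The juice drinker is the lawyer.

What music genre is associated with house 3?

reggae

Clue 7 places the reggae fan in house 3.
The chef is in house 2 (clue 7).
The juice drinker is in house 1 (clue 2).
The funk fan is in house 1 (clue 5).
By clue 6, the milk drinker is in house 3.
From clue 8, the lawyer must be in house 1.
House 3 profession: only engineer fits.
House 4's profession must be teacher (nothing else left).
Clue 1 places the beer drinker in house 2.
From clue 4, the pop fan must be in house 4.
So house 4 gets cocoa for drink.
House 2 music genre: only disco fits.
So: house 1 = juice/funk/lawyer, house 2 = beer/disco/chef, house 3 = milk/reggae/engineer, house 4 = cocoa/pop/teacher.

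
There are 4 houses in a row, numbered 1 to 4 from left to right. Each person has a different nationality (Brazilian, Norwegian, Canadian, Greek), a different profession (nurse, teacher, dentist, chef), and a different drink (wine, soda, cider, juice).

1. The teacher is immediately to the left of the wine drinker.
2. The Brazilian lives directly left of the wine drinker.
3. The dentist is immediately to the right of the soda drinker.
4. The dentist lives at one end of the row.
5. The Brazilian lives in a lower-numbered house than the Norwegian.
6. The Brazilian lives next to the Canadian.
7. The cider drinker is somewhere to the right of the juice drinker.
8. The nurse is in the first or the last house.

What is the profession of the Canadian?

From clue 4, the dentist must be in house 4.
The soda drinker is in house 3 (clue 3).
The only profession still possible for house 1 is nurse.
The only drink still possible for house 1 is juice.
Clue 1 places the teacher in house 3.
From clue 1, the wine drinker must be in house 4.
By clue 2, the Brazilian is in house 3.
Clue 5: the Norwegian is in house 4.
House 1 nationality: only Greek fits.
House 2 nationality: only Canadian fits.
So house 2 gets chef for profession.
The only drink still possible for house 2 is cider.
So: house 1 = Greek/nurse/juice, house 2 = Canadian/chef/cider, house 3 = Brazilian/teacher/soda, house 4 = Norwegian/dentist/wine.

chef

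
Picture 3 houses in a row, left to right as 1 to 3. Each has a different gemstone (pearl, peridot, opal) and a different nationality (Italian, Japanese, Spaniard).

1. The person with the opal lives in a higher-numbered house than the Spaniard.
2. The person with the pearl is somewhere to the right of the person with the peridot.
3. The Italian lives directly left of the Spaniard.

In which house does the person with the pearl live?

2

From clue 3, the Italian must be in house 1.
By clue 3, the Spaniard is in house 2.
That leaves peridot as the gemstone for house 1.
House 3 nationality: only Japanese fits.
Clue 1 places the person with the opal in house 3.
So house 2 gets pearl for gemstone.
So: house 1 = peridot/Italian, house 2 = pearl/Spaniard, house 3 = opal/Japanese.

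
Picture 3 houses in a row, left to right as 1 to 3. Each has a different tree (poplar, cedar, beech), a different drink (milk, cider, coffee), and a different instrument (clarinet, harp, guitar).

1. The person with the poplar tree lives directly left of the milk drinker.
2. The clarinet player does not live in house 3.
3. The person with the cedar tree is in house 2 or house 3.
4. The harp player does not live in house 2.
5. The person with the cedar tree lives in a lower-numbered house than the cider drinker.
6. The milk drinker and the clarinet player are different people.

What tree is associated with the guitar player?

By clue 5, the person with the cedar tree is in house 2.
Clue 5 places the cider drinker in house 3.
House 3 tree: only beech fits.
House 1 drink: only coffee fits.
House 2 drink: only milk fits.
The clarinet player is in house 1 (clue 6).
That leaves poplar as the tree for house 1.
The only instrument still possible for house 2 is guitar.
House 3 instrument: only harp fits.
So: house 1 = poplar/coffee/clarinet, house 2 = cedar/milk/guitar, house 3 = beech/cider/harp.

cedar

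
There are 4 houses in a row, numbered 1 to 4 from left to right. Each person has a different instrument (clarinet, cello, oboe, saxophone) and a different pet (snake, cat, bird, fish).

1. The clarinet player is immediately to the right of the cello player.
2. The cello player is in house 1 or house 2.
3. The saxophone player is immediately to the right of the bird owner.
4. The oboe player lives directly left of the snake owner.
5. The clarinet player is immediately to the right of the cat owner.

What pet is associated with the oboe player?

bird

The only instrument still possible for house 4 is saxophone.
Clue 3 places the bird owner in house 3.
The cello player is narrowed to house 1 or 2; consider each.
Placing it in house 2 leads to a contradiction, so it's in house 1.
Clue 1 places the clarinet player in house 2.
From clue 5, the cat owner must be in house 1.
The only instrument still possible for house 3 is oboe.
The snake owner is in house 4 (clue 4).
So house 2 gets fish for pet.
So: house 1 = cello/cat, house 2 = clarinet/fish, house 3 = oboe/bird, house 4 = saxophone/snake.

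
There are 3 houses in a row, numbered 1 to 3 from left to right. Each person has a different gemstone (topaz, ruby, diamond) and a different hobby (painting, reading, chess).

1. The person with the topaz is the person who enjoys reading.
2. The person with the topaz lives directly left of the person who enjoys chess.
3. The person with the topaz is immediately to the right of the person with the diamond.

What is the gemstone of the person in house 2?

Clue 3: the person with the topaz is in house 2.
Clue 3: the person with the diamond is in house 1.
House 3 gemstone: only ruby fits.
By clue 1, the person who enjoys reading is in house 2.
From clue 2, the person who enjoys chess must be in house 3.
House 1 hobby: only painting fits.
So: house 1 = diamond/painting, house 2 = topaz/reading, house 3 = ruby/chess.

topaz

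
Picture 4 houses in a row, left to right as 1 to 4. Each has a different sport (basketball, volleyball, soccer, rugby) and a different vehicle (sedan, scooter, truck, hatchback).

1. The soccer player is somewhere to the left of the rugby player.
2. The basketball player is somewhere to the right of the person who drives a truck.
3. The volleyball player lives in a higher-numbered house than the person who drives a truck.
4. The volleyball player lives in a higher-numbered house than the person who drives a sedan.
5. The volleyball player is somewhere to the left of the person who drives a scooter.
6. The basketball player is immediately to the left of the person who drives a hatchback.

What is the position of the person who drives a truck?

1

House 1 sport: only soccer fits.
So house 4 gets rugby for sport.
The basketball player is narrowed to house 2 or 3; consider each.
Placing it in house 3 leads to a contradiction, so it's in house 2.
Clue 2 places the person who drives a truck in house 1.
Clue 6: the person who drives a hatchback is in house 3.
That leaves volleyball as the sport for house 3.
That leaves sedan as the vehicle for house 2.
That leaves scooter as the vehicle for house 4.
So: house 1 = soccer/truck, house 2 = basketball/sedan, house 3 = volleyball/hatchback, house 4 = rugby/scooter.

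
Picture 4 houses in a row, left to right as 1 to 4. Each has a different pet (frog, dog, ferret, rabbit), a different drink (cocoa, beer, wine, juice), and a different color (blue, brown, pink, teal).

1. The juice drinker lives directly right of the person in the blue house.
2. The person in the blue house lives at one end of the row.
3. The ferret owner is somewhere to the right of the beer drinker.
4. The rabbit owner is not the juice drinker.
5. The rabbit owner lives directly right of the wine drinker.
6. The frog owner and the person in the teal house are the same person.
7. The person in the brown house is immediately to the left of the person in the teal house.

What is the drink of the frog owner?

wine

Clue 2 places the person in the blue house in house 1.
Clue 1: the juice drinker is in house 2.
That leaves dog as the pet for house 1.
House 4's drink must be cocoa (nothing else left).
By clue 5, the rabbit owner is in house 4.
The only pet still possible for house 2 is ferret.
House 3 pet: only frog fits.
House 1 drink: only beer fits.
House 3's drink must be wine (nothing else left).
The person in the teal house is in house 3 (clue 6).
By clue 7, the person in the brown house is in house 2.
House 4 color: only pink fits.
So: house 1 = dog/beer/blue, house 2 = ferret/juice/brown, house 3 = frog/wine/teal, house 4 = rabbit/cocoa/pink.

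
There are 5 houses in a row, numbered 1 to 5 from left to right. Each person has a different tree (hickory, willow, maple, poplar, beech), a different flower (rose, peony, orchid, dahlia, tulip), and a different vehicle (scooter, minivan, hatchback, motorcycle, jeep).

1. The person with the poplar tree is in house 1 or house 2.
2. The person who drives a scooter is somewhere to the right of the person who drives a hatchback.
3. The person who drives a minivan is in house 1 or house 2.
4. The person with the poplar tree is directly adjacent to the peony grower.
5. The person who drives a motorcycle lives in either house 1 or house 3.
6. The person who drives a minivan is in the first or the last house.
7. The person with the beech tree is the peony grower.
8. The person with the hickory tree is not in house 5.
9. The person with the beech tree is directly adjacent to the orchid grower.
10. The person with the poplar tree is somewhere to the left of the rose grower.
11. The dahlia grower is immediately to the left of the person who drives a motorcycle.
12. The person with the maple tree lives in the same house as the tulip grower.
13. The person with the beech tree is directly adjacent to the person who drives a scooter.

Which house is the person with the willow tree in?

5

Clue 6 places the person who drives a minivan in house 1.
Clue 11: the dahlia grower is in house 2.
From clue 11, the person who drives a motorcycle must be in house 3.
That leaves jeep as the vehicle for house 5.
The person who drives a scooter is in house 4 (clue 2).
Clue 2: the person who drives a hatchback is in house 2.
The person with the poplar tree is in house 2 (clue 4).
From clue 9, the person with the beech tree must be in house 3.
Clue 9 places the orchid grower in house 4.
Clue 7: the peony grower is in house 3.
So house 1 gets tulip for flower.
House 5's flower must be rose (nothing else left).
By clue 12, the person with the maple tree is in house 1.
So house 5 gets willow for tree.
House 4's tree must be hickory (nothing else left).
So: house 1 = maple/tulip/minivan, house 2 = poplar/dahlia/hatchback, house 3 = beech/peony/motorcycle, house 4 = hickory/orchid/scooter, house 5 = willow/rose/jeep.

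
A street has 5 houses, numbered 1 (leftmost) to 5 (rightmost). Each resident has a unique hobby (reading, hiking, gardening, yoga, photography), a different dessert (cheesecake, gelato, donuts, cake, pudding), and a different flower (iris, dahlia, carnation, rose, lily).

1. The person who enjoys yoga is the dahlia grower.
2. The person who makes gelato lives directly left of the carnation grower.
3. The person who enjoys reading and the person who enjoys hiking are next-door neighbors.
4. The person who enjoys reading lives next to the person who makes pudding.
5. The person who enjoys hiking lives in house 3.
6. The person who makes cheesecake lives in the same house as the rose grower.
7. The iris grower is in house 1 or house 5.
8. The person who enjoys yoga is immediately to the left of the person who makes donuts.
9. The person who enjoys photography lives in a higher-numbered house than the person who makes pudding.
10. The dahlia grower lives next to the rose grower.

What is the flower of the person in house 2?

Clue 5: the person who enjoys hiking is in house 3.
The person who enjoys reading is narrowed to house 2 or 4; consider each.
Placing it in house 4 leads to a contradiction, so it's in house 2.
The person who enjoys photography is narrowed to house 4 or 5; consider each.
Placing it in house 4 leads to a contradiction, so it's in house 5.
The person who enjoys gardening is narrowed to house 1 or 4; consider each.
Placing it in house 4 leads to a contradiction, so it's in house 1.
House 4's hobby must be yoga (nothing else left).
Clue 1: the dahlia grower is in house 4.
By clue 8, the person who makes donuts is in house 5.
Clue 6: the person who makes cheesecake is in house 3.
The rose grower is in house 3 (clue 6).
The only dessert still possible for house 1 is pudding.
By clue 2, the person who makes gelato is in house 4.
From clue 2, the carnation grower must be in house 5.
House 2 dessert: only cake fits.
The only flower still possible for house 2 is lily.
That leaves iris as the flower for house 1.
So: house 1 = gardening/pudding/iris, house 2 = reading/cake/lily, house 3 = hiking/cheesecake/rose, house 4 = yoga/gelato/dahlia, house 5 = photography/donuts/carnation.

lily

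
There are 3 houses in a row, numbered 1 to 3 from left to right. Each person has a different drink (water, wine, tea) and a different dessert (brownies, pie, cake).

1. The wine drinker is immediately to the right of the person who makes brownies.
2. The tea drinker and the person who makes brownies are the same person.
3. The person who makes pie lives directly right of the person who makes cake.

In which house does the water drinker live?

3

House 3 dessert: only pie fits.
By clue 3, the person who makes cake is in house 2.
House 1 dessert: only brownies fits.
The wine drinker is in house 2 (clue 1).
Clue 2: the tea drinker is in house 1.
House 3's drink must be water (nothing else left).
So: house 1 = tea/brownies, house 2 = wine/cake, house 3 = water/pie.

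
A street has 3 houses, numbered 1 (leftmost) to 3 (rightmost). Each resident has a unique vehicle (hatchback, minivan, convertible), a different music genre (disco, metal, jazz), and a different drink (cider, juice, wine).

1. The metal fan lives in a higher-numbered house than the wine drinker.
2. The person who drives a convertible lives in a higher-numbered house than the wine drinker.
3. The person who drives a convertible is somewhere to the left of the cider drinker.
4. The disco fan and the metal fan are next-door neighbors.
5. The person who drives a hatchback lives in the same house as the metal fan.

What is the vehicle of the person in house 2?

convertible

The person who drives a convertible is in house 2 (clue 3).
Clue 3 places the cider drinker in house 3.
That leaves minivan as the vehicle for house 1.
That leaves hatchback as the vehicle for house 3.
By clue 2, the wine drinker is in house 1.
By clue 5, the metal fan is in house 3.
House 2's drink must be juice (nothing else left).
By clue 4, the disco fan is in house 2.
That leaves jazz as the music genre for house 1.
So: house 1 = minivan/jazz/wine, house 2 = convertible/disco/juice, house 3 = hatchback/metal/cider.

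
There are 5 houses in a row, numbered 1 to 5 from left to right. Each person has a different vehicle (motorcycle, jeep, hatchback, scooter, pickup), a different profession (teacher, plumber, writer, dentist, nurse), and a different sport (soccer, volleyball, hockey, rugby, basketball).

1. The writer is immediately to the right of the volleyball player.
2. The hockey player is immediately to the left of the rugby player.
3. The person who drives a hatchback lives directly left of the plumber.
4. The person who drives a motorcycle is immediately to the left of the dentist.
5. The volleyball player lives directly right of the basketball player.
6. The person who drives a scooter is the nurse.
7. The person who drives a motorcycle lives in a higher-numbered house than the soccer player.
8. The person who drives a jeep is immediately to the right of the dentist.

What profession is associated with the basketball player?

That leaves rugby as the sport for house 5.
By clue 2, the hockey player is in house 4.
House 3 sport: only volleyball fits.
By clue 1, the writer is in house 4.
The basketball player is in house 2 (clue 5).
House 3's profession must be dentist (nothing else left).
So house 1 gets soccer for sport.
Clue 4: the person who drives a motorcycle is in house 2.
The person who drives a jeep is in house 4 (clue 8).
House 1's vehicle must be hatchback (nothing else left).
That leaves pickup as the vehicle for house 3.
House 5 vehicle: only scooter fits.
From clue 3, the plumber must be in house 2.
By clue 6, the nurse is in house 5.
House 1 profession: only teacher fits.
So: house 1 = hatchback/teacher/soccer, house 2 = motorcycle/plumber/basketball, house 3 = pickup/dentist/volleyball, house 4 = jeep/writer/hockey, house 5 = scooter/nurse/rugby.

plumber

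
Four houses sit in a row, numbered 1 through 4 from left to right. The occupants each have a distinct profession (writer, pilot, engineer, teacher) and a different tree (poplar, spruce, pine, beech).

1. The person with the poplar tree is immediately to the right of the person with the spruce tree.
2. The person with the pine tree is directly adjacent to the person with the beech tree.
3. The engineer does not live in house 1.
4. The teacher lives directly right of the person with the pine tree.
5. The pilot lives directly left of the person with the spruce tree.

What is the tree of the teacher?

spruce

The pilot is narrowed to house 1 or 2; consider each.
Placing it in house 1 leads to a contradiction, so it's in house 2.
By clue 5, the person with the spruce tree is in house 3.
House 1 profession: only writer fits.
Clue 4: the teacher is in house 3.
From clue 4, the person with the pine tree must be in house 2.
House 4's profession must be engineer (nothing else left).
The only tree still possible for house 1 is beech.
So house 4 gets poplar for tree.
So: house 1 = writer/beech, house 2 = pilot/pine, house 3 = teacher/spruce, house 4 = engineer/poplar.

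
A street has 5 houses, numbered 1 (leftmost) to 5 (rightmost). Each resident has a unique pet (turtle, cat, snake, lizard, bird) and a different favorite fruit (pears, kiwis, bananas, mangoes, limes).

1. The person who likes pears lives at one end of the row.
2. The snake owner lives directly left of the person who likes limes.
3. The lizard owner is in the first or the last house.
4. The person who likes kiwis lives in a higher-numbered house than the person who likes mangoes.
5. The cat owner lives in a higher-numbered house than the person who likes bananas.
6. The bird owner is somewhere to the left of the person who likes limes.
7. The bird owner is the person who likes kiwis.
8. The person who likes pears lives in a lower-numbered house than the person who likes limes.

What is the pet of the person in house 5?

By clue 8, the person who likes pears is in house 1.
The only favorite fruit still possible for house 5 is limes.
From clue 2, the snake owner must be in house 4.
The only pet still possible for house 2 is turtle.
That leaves bird as the pet for house 3.
Clue 7 places the person who likes kiwis in house 3.
House 1's pet must be lizard (nothing else left).
House 5's pet must be cat (nothing else left).
That leaves mangoes as the favorite fruit for house 2.
House 4's favorite fruit must be bananas (nothing else left).
So: house 1 = lizard/pears, house 2 = turtle/mangoes, house 3 = bird/kiwis, house 4 = snake/bananas, house 5 = cat/limes.

cat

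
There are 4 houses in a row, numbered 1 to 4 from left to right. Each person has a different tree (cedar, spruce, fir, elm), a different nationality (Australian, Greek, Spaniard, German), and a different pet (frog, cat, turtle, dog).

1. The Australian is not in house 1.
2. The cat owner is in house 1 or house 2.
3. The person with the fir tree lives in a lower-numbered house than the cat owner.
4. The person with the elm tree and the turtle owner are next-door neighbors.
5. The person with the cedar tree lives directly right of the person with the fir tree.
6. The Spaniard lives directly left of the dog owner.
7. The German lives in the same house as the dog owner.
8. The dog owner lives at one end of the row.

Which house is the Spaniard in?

Clue 3: the person with the fir tree is in house 1.
The cat owner is in house 2 (clue 3).
Clue 5 places the person with the cedar tree in house 2.
The dog owner is in house 4 (clue 8).
By clue 4, the person with the elm tree is in house 4.
By clue 4, the turtle owner is in house 3.
From clue 6, the Spaniard must be in house 3.
From clue 7, the German must be in house 4.
House 3 tree: only spruce fits.
House 1 nationality: only Greek fits.
That leaves Australian as the nationality for house 2.
So house 1 gets frog for pet.
So: house 1 = fir/Greek/frog, house 2 = cedar/Australian/cat, house 3 = spruce/Spaniard/turtle, house 4 = elm/German/dog.

3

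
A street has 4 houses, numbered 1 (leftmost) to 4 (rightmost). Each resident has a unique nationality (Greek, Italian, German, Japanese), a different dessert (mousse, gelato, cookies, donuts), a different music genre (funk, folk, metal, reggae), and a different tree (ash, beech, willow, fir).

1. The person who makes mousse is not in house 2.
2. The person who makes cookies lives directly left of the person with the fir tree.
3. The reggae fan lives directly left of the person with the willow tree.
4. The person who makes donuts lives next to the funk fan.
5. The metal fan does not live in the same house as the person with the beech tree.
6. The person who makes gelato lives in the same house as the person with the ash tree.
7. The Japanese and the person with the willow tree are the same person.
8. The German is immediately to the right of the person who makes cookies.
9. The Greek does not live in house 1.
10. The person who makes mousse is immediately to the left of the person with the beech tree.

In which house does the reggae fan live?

1

That leaves Italian as the nationality for house 1.
House 1 tree: only ash fits.
The person who makes gelato is in house 1 (clue 6).
House 4's dessert must be donuts (nothing else left).
The funk fan is in house 3 (clue 4).
Clue 10 places the person with the beech tree in house 4.
House 2 dessert: only cookies fits.
House 3 dessert: only mousse fits.
House 2's tree must be willow (nothing else left).
House 3's tree must be fir (nothing else left).
From clue 3, the reggae fan must be in house 1.
From clue 7, the Japanese must be in house 2.
From clue 8, the German must be in house 3.
The only nationality still possible for house 4 is Greek.
The only music genre still possible for house 4 is folk.
The only music genre still possible for house 2 is metal.
So: house 1 = Italian/gelato/reggae/ash, house 2 = Japanese/cookies/metal/willow, house 3 = German/mousse/funk/fir, house 4 = Greek/donuts/folk/beech.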